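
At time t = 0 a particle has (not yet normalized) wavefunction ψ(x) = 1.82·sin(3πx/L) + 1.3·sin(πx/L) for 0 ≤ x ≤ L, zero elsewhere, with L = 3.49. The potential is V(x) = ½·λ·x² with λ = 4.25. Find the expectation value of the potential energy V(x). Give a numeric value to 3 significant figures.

⟨V⟩ = ∫ V(x)·|ψ|² dx / ∫|ψ|² dx.
On 0 ≤ x ≤ L (j ≠ l): ∫sin²(jπx/L) dx = L/2, ∫sin(jπx/L)·sin(lπx/L) dx = 0; diagonal moments ∫x·sin²(jπx/L) dx = L²/4, ∫x²·sin²(jπx/L) dx = L³·(1/6 − 1/(4j²π²)); cross terms ∫x·sin(jπx/L)·sin(lπx/L) dx = 0 for j + l even and −4jlL²/(π²(j² − l²)²) for j + l odd, ∫x²·sin(jπx/L)·sin(lπx/L) dx = (−1)^(j+l)·4jlL³/(π²(j² − l²)²); higher powers the same way via product-to-sum and parts.
State is unnormalized: ∫|ψ|² dx = 8.7292, and ∫ψ*·V(x)·ψ dx = 78.723, so ⟨V⟩ = 78.723 / 8.7292.
⟨V⟩ = 9.0184.

9.02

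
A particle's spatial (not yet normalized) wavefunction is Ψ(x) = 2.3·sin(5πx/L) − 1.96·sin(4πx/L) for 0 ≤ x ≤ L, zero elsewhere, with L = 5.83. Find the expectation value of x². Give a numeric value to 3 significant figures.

⟨x²⟩ = ∫ x²·|Ψ|² dx / ∫|Ψ|² dx (integrals over the domain).
On 0 ≤ x ≤ L (j ≠ l): ∫sin²(jπx/L) dx = L/2, ∫sin(jπx/L)·sin(lπx/L) dx = 0; diagonal moments ∫x·sin²(jπx/L) dx = L²/4, ∫x²·sin²(jπx/L) dx = L³·(1/6 − 1/(4j²π²)); cross terms ∫x·sin(jπx/L)·sin(lπx/L) dx = 0 for j + l even and −4jlL²/(π²(j² − l²)²) for j + l odd, ∫x²·sin(jπx/L)·sin(lπx/L) dx = (−1)^(j+l)·4jlL³/(π²(j² − l²)²); higher powers the same way via product-to-sum and parts.
State is unnormalized: ∫|Ψ|² dx = 26.619, and ∫Ψ*·x²·Ψ dx = 478.09, so ⟨x²⟩ = 478.09 / 26.619.
⟨x²⟩ = 17.961.

18.0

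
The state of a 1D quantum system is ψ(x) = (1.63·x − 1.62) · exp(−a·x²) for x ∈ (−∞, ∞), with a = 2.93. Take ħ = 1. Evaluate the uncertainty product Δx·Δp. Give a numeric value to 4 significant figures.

Δx = √(⟨x²⟩−⟨x⟩²), Δp = √(⟨p²⟩−⟨p⟩²).
Expand each integrand as polynomial × e^(−2ax²) and use ∫x^(2j)·e^(−2ax²) dx = (2j−1)!!/(4a)^j · √(π/(2a)), odd powers → 0; here √(π/(2a)) = 0.73219. Differentiate with the product rule, d/dx e^(−ax²) = −2ax·e^(−ax²).
Normalization: ∫|ψ|² dx = 2.0876.
⟨x⟩ = -0.15805, ⟨x²⟩ = 0.098893 ⇒ Δx = 0.27187.
⟨p⟩ = 0.0000, ⟨p²⟩ = 3.3959 ⇒ Δp = 1.8428.
Δx·Δp = 0.50100.

0.5010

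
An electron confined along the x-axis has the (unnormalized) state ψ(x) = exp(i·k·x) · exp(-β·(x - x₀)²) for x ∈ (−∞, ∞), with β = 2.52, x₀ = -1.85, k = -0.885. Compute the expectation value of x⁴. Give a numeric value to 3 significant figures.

13.8

⟨x⁴⟩ = ∫ x⁴·|ψ|² dx / ∫|ψ|² dx (integrals over the domain).
Gaussian moments (u = x − x₀): ∫u^(2j)·e^(−2βu²) du = (2j−1)!!/(4β)^j · √(π/(2β)), odd powers integrate to 0; here √(π/(2β)) = 0.78951.
State is unnormalized: ∫|ψ|² dx = 0.78951, and ∫ψ*·x⁴·ψ dx = 10.880, so ⟨x⁴⟩ = 10.880 / 0.78951.
⟨x⁴⟩ = 13.780.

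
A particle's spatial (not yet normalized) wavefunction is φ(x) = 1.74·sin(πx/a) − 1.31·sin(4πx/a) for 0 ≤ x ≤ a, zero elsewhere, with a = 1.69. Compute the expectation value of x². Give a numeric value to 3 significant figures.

0.896

⟨x²⟩ = ∫ x²·|φ|² dx / ∫|φ|² dx (integrals over the domain).
On 0 ≤ x ≤ a (j ≠ l): ∫sin²(jπx/a) dx = a/2, ∫sin(jπx/a)·sin(lπx/a) dx = 0; diagonal moments ∫x·sin²(jπx/a) dx = a²/4, ∫x²·sin²(jπx/a) dx = a³·(1/6 − 1/(4j²π²)); cross terms ∫x·sin(jπx/a)·sin(lπx/a) dx = 0 for j + l even and −4jla²/(π²(j² − l²)²) for j + l odd, ∫x²·sin(jπx/a)·sin(lπx/a) dx = (−1)^(j+l)·4jla³/(π²(j² − l²)²); higher powers the same way via product-to-sum and parts.
State is unnormalized: ∫|φ|² dx = 4.0084, and ∫φ*·x²·φ dx = 3.5914, so ⟨x²⟩ = 3.5914 / 4.0084.
⟨x²⟩ = 0.89597.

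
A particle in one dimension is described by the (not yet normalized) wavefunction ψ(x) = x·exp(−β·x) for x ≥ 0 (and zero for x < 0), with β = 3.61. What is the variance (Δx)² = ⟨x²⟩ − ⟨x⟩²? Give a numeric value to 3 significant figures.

0.0576

Compute ⟨x⟩ and ⟨x²⟩ separately, then (Δx)² = ⟨x²⟩ − ⟨x⟩².
Every integrand reduces to terms xʲ·e^(−2βx) on [0, ∞); use ∫₀^∞ xʲ·e^(−2βx) dx = j!/(2β)^(j+1).
Normalization: ∫|ψ|² dx = 0.0053140.
⟨x⟩ = 0.41551 and ⟨x²⟩ = 0.23020.
(Δx)² = 0.23020 − (0.41551)² = 0.057550.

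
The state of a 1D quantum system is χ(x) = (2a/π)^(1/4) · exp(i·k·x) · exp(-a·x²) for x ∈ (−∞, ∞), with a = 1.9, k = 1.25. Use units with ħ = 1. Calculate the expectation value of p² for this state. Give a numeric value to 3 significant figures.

3.46

p² χ = −ħ² d²χ/dx²; ⟨p²⟩ = −ħ² ∫ χ*·χ'' dx.
Gaussian moments: ∫x^(2j)·e^(−2ax²) dx = (2j−1)!!/(4a)^j · √(π/(2a)), odd powers integrate to 0; here √(π/(2a)) = 0.90925. Derivatives: χ′ = (ik − 2ax)·χ, χ″ = ((ik − 2ax)² − 2a)·χ; the odd-in-x pieces drop out.
⟨p²⟩ = 3.4625.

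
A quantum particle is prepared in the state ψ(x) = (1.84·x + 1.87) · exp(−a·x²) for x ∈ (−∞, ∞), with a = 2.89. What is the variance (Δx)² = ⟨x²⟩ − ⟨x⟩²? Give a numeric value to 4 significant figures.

Compute ⟨x⟩ and ⟨x²⟩ separately, then (Δx)² = ⟨x²⟩ − ⟨x⟩².
Expand each integrand as polynomial × e^(−2ax²) and use ∫x^(2j)·e^(−2ax²) dx = (2j−1)!!/(4a)^j · √(π/(2a)), odd powers → 0; here √(π/(2a)) = 0.73724.
Normalization: ∫|ψ|² dx = 2.7940.
⟨x⟩ = 0.15708 and ⟨x²⟩ = 0.099875.
(Δx)² = 0.099875 − (0.15708)² = 0.075202.

0.07520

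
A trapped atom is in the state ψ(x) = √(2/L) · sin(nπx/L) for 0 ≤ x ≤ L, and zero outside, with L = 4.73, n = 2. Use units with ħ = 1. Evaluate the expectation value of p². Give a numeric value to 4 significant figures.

p² ψ = −ħ² d²ψ/dx²; ⟨p²⟩ = −ħ² ∫ ψ*·ψ'' dx.
d/dx sin(nπx/L) = (nπ/L)·cos(nπx/L) and d²/dx² sin(nπx/L) = −(nπ/L)²·sin(nπx/L); on 0 ≤ x ≤ L, ∫sin²(nπx/L) dx = L/2 and ∫sin(nπx/L)·cos(nπx/L) dx = 0.
⟨p²⟩ = 1.7646.

1.765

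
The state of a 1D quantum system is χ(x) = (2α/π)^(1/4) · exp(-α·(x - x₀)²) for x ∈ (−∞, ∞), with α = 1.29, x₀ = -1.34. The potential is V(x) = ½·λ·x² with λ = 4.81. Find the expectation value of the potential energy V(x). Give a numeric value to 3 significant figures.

⟨V⟩ = ∫ V(x)·|χ|² dx.
Gaussian moments (u = x − x₀): ∫u^(2j)·e^(−2αu²) du = (2j−1)!!/(4α)^j · √(π/(2α)), odd powers integrate to 0; here √(π/(2α)) = 1.1035.
⟨V⟩ = 4.7845.

4.78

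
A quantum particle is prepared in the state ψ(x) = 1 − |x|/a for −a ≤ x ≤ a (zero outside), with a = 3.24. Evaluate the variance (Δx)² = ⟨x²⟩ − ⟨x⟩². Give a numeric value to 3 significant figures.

Compute ⟨x⟩ and ⟨x²⟩ separately, then (Δx)² = ⟨x²⟩ − ⟨x⟩².
ψ is even, so ∫ over [−a, a] = 2∫₀ᵃ with ψ = 1 − x/a there: ∫₀ᵃ (1 − x/a)² dx = a/3, ∫₀ᵃ x²(1 − x/a)² dx = a³/30, ∫₀ᵃ x⁴(1 − x/a)² dx = a⁵/105.
Normalization: ∫|ψ|² dx = 2.1600.
⟨x⟩ = 0.0000 and ⟨x²⟩ = 1.0498.
(Δx)² = 1.0498 − (0.0000)² = 1.0498.

1.05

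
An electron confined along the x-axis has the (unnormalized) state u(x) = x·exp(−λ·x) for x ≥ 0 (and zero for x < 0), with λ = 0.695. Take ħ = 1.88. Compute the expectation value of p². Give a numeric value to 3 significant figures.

1.71

p² u = −ħ² d²u/dx²; ⟨p²⟩ = −ħ² ∫ u*·u'' dx / ∫|u|² dx.
Differentiate x·exp(−λ·x) with the product rule; every integrand then reduces to terms xʲ·e^(−2λx) on [0, ∞), with ∫₀^∞ xʲ·e^(−2λx) dx = j!/(2λ)^(j+1).
State is unnormalized: ∫|u|² dx = 0.74471, and ∫u*·(−ħ² u'') dx = 1.2714, so ⟨p²⟩ = 1.2714 / 0.74471.
⟨p²⟩ = 1.7072.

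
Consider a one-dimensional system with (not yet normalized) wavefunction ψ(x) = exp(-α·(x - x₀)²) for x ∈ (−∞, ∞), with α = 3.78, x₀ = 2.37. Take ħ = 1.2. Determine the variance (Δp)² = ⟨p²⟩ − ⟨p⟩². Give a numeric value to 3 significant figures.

Compute ⟨p⟩ and ⟨p²⟩ separately; (Δp)² = ⟨p²⟩ − ⟨p⟩².
Gaussian moments (u = x − x₀): ∫u^(2j)·e^(−2αu²) du = (2j−1)!!/(4α)^j · √(π/(2α)), odd powers integrate to 0; here √(π/(2α)) = 0.64464. Derivatives: d/dx e^(−αu²) = −2αu·e^(−αu²), d²/dx² e^(−αu²) = (4α²u² − 2α)·e^(−αu²).
Normalization: ∫|ψ|² dx = 0.64464.
⟨p⟩ = 0.0000 and ⟨p²⟩ = 5.4432.
(Δp)² = 5.4432 − (0.0000)² = 5.4432.

5.44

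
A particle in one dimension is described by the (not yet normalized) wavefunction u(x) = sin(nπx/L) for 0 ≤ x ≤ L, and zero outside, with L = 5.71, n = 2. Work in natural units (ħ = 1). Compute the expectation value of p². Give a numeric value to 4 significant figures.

1.211

p² u = −ħ² d²u/dx²; ⟨p²⟩ = −ħ² ∫ u*·u'' dx / ∫|u|² dx.
d/dx sin(nπx/L) = (nπ/L)·cos(nπx/L) and d²/dx² sin(nπx/L) = −(nπ/L)²·sin(nπx/L); on 0 ≤ x ≤ L, ∫sin²(nπx/L) dx = L/2 and ∫sin(nπx/L)·cos(nπx/L) dx = 0.
State is unnormalized: ∫|u|² dx = 2.8550, and ∫u*·(−ħ² u'') dx = 3.4570, so ⟨p²⟩ = 3.4570 / 2.8550.
⟨p²⟩ = 1.2108.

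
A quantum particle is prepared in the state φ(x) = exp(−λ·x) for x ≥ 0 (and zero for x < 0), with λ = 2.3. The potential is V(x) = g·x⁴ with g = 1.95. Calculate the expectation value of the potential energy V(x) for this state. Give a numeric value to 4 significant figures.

⟨V⟩ = ∫ V(x)·|φ|² dx / ∫|φ|² dx.
Every integrand reduces to terms xʲ·e^(−2λx) on [0, ∞); use ∫₀^∞ xʲ·e^(−2λx) dx = j!/(2λ)^(j+1).
State is unnormalized: ∫|φ|² dx = 0.21739, and ∫φ*·V(x)·φ dx = 0.022723, so ⟨V⟩ = 0.022723 / 0.21739.
⟨V⟩ = 0.10452.

0.1045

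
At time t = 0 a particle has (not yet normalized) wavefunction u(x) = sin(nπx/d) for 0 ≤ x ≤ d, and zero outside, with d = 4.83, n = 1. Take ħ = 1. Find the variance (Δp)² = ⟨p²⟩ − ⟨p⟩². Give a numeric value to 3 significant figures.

Compute ⟨p⟩ and ⟨p²⟩ separately; (Δp)² = ⟨p²⟩ − ⟨p⟩².
d/dx sin(nπx/d) = (nπ/d)·cos(nπx/d) and d²/dx² sin(nπx/d) = −(nπ/d)²·sin(nπx/d); on 0 ≤ x ≤ d, ∫sin²(nπx/d) dx = d/2 and ∫sin(nπx/d)·cos(nπx/d) dx = 0.
Normalization: ∫|u|² dx = 2.4150.
⟨p⟩ = 0.0000 and ⟨p²⟩ = 0.42306.
(Δp)² = 0.42306 − (0.0000)² = 0.42306.

0.423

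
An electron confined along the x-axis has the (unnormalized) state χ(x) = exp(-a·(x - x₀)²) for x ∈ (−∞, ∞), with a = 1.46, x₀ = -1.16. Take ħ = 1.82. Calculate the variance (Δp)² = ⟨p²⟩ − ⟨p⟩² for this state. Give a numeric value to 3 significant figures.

4.84

Compute ⟨p⟩ and ⟨p²⟩ separately; (Δp)² = ⟨p²⟩ − ⟨p⟩².
Gaussian moments (u = x − x₀): ∫u^(2j)·e^(−2au²) du = (2j−1)!!/(4a)^j · √(π/(2a)), odd powers integrate to 0; here √(π/(2a)) = 1.0373. Derivatives: d/dx e^(−au²) = −2au·e^(−au²), d²/dx² e^(−au²) = (4a²u² − 2a)·e^(−au²).
Normalization: ∫|χ|² dx = 1.0373.
⟨p⟩ = 0.0000 and ⟨p²⟩ = 4.8361.
(Δp)² = 4.8361 − (0.0000)² = 4.8361.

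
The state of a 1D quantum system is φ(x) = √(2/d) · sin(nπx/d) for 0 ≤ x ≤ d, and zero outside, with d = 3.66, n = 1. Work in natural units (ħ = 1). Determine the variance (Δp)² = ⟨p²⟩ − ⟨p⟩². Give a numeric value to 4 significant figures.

0.7368

Compute ⟨p⟩ and ⟨p²⟩ separately; (Δp)² = ⟨p²⟩ − ⟨p⟩².
d/dx sin(nπx/d) = (nπ/d)·cos(nπx/d) and d²/dx² sin(nπx/d) = −(nπ/d)²·sin(nπx/d); on 0 ≤ x ≤ d, ∫sin²(nπx/d) dx = d/2 and ∫sin(nπx/d)·cos(nπx/d) dx = 0.
⟨p⟩ = 0.0000 and ⟨p²⟩ = 0.73678.
(Δp)² = 0.73678 − (0.0000)² = 0.73678.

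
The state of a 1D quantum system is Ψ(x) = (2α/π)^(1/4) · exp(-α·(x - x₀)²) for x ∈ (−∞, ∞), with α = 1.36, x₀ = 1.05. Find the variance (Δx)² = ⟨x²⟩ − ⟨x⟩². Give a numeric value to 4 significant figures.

0.1838

Compute ⟨x⟩ and ⟨x²⟩ separately, then (Δx)² = ⟨x²⟩ − ⟨x⟩².
Gaussian moments (u = x − x₀): ∫u^(2j)·e^(−2αu²) du = (2j−1)!!/(4α)^j · √(π/(2α)), odd powers integrate to 0; here √(π/(2α)) = 1.0747.
⟨x⟩ = 1.0500 and ⟨x²⟩ = 1.2863.
(Δx)² = 1.2863 − (1.0500)² = 0.18382.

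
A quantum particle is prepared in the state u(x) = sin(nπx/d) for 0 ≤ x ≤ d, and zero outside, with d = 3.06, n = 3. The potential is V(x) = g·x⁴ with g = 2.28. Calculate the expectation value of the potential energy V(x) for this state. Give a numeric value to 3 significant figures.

⟨V⟩ = ∫ V(x)·|u|² dx / ∫|u|² dx.
With sin²θ = (1 − cos2θ)/2 on 0 ≤ x ≤ d: ∫sin²(nπx/d) dx = d/2, ∫x·sin²(nπx/d) dx = d²/4, ∫x²·sin²(nπx/d) dx = d³·(1/6 − 1/(4n²π²)); higher powers xᵏ the same way, integrating xᵏ·cos(2nπx/d) by parts.
State is unnormalized: ∫|u|² dx = 1.5300, and ∫u*·V(x)·u dx = 57.785, so ⟨V⟩ = 57.785 / 1.5300.
⟨V⟩ = 37.768.

37.8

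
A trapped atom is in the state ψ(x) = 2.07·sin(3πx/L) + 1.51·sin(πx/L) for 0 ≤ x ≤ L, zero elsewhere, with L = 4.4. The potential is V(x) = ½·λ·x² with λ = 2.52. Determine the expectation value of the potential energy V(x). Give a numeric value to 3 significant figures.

⟨V⟩ = ∫ V(x)·|ψ|² dx / ∫|ψ|² dx.
On 0 ≤ x ≤ L (j ≠ l): ∫sin²(jπx/L) dx = L/2, ∫sin(jπx/L)·sin(lπx/L) dx = 0; diagonal moments ∫x·sin²(jπx/L) dx = L²/4, ∫x²·sin²(jπx/L) dx = L³·(1/6 − 1/(4j²π²)); cross terms ∫x·sin(jπx/L)·sin(lπx/L) dx = 0 for j + l even and −4jlL²/(π²(j² − l²)²) for j + l odd, ∫x²·sin(jπx/L)·sin(lπx/L) dx = (−1)^(j+l)·4jlL³/(π²(j² − l²)²); higher powers the same way via product-to-sum and parts.
State is unnormalized: ∫|ψ|² dx = 14.443, and ∫ψ*·V(x)·ψ dx = 122.69, so ⟨V⟩ = 122.69 / 14.443.
⟨V⟩ = 8.4949.

8.49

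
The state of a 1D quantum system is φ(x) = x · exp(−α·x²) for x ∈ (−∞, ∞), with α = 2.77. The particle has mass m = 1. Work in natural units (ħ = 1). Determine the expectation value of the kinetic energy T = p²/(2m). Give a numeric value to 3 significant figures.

4.16

T = −(ħ²/2m) d²/dx², so ⟨T⟩ = −(ħ²/2m) ∫ φ*·φ'' dx / ∫|φ|² dx; with m = 1.
Expand each integrand as polynomial × e^(−2αx²) and use ∫x^(2j)·e^(−2αx²) dx = (2j−1)!!/(4α)^j · √(π/(2α)), odd powers → 0; here √(π/(2α)) = 0.75304. Differentiate with the product rule, d/dx e^(−αx²) = −2αx·e^(−αx²).
State is unnormalized: ∫|φ|² dx = 0.067964, and ∫φ*·(−ħ²/2m · φ'') dx = 0.28239, so ⟨T⟩ = 0.28239 / 0.067964.
⟨T⟩ = 4.1550.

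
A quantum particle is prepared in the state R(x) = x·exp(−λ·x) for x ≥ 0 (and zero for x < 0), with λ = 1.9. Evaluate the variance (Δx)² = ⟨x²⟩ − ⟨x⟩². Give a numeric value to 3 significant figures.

0.208

Compute ⟨x⟩ and ⟨x²⟩ separately, then (Δx)² = ⟨x²⟩ − ⟨x⟩².
Every integrand reduces to terms xʲ·e^(−2λx) on [0, ∞); use ∫₀^∞ xʲ·e^(−2λx) dx = j!/(2λ)^(j+1).
Normalization: ∫|R|² dx = 0.036448.
⟨x⟩ = 0.78947 and ⟨x²⟩ = 0.83102.
(Δx)² = 0.83102 − (0.78947)² = 0.20776.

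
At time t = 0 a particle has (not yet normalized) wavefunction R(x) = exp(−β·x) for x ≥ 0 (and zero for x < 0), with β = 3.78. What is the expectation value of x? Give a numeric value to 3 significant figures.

⟨x⟩ = ∫ x·|R|² dx / ∫|R|² dx (integrals over the domain).
Every integrand reduces to terms xʲ·e^(−2βx) on [0, ∞); use ∫₀^∞ xʲ·e^(−2βx) dx = j!/(2β)^(j+1).
State is unnormalized: ∫|R|² dx = 0.13228, and ∫R*·x·R dx = 0.017497, so ⟨x⟩ = 0.017497 / 0.13228.
⟨x⟩ = 0.13228.

0.132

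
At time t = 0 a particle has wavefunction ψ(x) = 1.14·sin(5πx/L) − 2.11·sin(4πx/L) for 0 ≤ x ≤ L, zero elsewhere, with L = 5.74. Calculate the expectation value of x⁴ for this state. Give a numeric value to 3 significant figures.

351.

⟨x⁴⟩ = ∫ x⁴·|ψ|² dx / ∫|ψ|² dx (integrals over the domain).
On 0 ≤ x ≤ L (j ≠ l): ∫sin²(jπx/L) dx = L/2, ∫sin(jπx/L)·sin(lπx/L) dx = 0; diagonal moments ∫x·sin²(jπx/L) dx = L²/4, ∫x²·sin²(jπx/L) dx = L³·(1/6 − 1/(4j²π²)); cross terms ∫x·sin(jπx/L)·sin(lπx/L) dx = 0 for j + l even and −4jlL²/(π²(j² − l²)²) for j + l odd, ∫x²·sin(jπx/L)·sin(lπx/L) dx = (−1)^(j+l)·4jlL³/(π²(j² − l²)²); higher powers the same way via product-to-sum and parts.
State is unnormalized: ∫|ψ|² dx = 16.507, and ∫ψ*·x⁴·ψ dx = 5787.8, so ⟨x⁴⟩ = 5787.8 / 16.507.
⟨x⁴⟩ = 350.62.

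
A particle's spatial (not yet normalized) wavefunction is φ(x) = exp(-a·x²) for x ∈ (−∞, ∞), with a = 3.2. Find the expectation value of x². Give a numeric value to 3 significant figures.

0.0781

⟨x²⟩ = ∫ x²·|φ|² dx / ∫|φ|² dx (integrals over the domain).
Gaussian moments: ∫x^(2j)·e^(−2ax²) dx = (2j−1)!!/(4a)^j · √(π/(2a)), odd powers integrate to 0; here √(π/(2a)) = 0.70062.
State is unnormalized: ∫|φ|² dx = 0.70062, and ∫φ*·x²·φ dx = 0.054736, so ⟨x²⟩ = 0.054736 / 0.70062.
⟨x²⟩ = 0.078125.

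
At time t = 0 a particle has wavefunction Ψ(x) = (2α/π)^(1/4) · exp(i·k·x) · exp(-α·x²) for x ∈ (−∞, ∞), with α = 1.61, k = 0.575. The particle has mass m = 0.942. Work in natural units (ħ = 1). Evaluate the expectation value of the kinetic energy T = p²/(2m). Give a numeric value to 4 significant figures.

1.030

T = −(ħ²/2m) d²/dx², so ⟨T⟩ = −(ħ²/2m) ∫ Ψ*·Ψ'' dx; with m = 0.942.
Gaussian moments: ∫x^(2j)·e^(−2αx²) dx = (2j−1)!!/(4α)^j · √(π/(2α)), odd powers integrate to 0; here √(π/(2α)) = 0.98775. Derivatives: Ψ′ = (ik − 2αx)·Ψ, Ψ″ = ((ik − 2αx)² − 2α)·Ψ; the odd-in-x pieces drop out.
⟨T⟩ = 1.0301.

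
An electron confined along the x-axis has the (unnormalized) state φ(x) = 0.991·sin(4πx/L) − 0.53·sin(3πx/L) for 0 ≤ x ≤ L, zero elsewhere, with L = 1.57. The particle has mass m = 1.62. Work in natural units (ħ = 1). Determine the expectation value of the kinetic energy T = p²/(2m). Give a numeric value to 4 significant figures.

17.85

T = −(ħ²/2m) d²/dx², so ⟨T⟩ = −(ħ²/2m) ∫ φ*·φ'' dx / ∫|φ|² dx; with m = 1.62.
d²/dx² sin(jπx/L) = −(jπ/L)²·sin(jπx/L); on 0 ≤ x ≤ L, ∫sin²(jπx/L) dx = L/2 and ∫sin(jπx/L)·sin(lπx/L) dx = 0 for j ≠ l, so only diagonal terms survive in ∫|φ|² and ∫φ·φ″; ∫φ·φ′ dx = [φ²/2] between the walls = 0.
State is unnormalized: ∫|φ|² dx = 0.99144, and ∫φ*·(−ħ²/2m · φ'') dx = 17.696, so ⟨T⟩ = 17.696 / 0.99144.
⟨T⟩ = 17.849.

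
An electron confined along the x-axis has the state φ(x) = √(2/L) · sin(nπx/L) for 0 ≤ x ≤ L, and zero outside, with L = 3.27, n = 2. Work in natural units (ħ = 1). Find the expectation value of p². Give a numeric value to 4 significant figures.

p² φ = −ħ² d²φ/dx²; ⟨p²⟩ = −ħ² ∫ φ*·φ'' dx.
d/dx sin(nπx/L) = (nπ/L)·cos(nπx/L) and d²/dx² sin(nπx/L) = −(nπ/L)²·sin(nπx/L); on 0 ≤ x ≤ L, ∫sin²(nπx/L) dx = L/2 and ∫sin(nπx/L)·cos(nπx/L) dx = 0.
⟨p²⟩ = 3.6920.

3.692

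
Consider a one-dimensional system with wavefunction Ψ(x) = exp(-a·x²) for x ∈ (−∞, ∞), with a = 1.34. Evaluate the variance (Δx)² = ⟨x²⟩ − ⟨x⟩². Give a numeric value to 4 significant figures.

0.1866

Compute ⟨x⟩ and ⟨x²⟩ separately, then (Δx)² = ⟨x²⟩ − ⟨x⟩².
Gaussian moments: ∫x^(2j)·e^(−2ax²) dx = (2j−1)!!/(4a)^j · √(π/(2a)), odd powers integrate to 0; here √(π/(2a)) = 1.0827.
Normalization: ∫|Ψ|² dx = 1.0827.
⟨x⟩ = 0.0000 and ⟨x²⟩ = 0.18657.
(Δx)² = 0.18657 − (0.0000)² = 0.18657.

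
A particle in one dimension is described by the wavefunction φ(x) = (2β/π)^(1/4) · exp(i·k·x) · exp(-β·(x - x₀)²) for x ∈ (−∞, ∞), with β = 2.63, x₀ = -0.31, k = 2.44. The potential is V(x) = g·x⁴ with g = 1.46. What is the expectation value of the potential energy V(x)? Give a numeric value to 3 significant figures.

0.133

⟨V⟩ = ∫ V(x)·|φ|² dx.
Gaussian moments (u = x − x₀): ∫u^(2j)·e^(−2βu²) du = (2j−1)!!/(4β)^j · √(π/(2β)), odd powers integrate to 0; here √(π/(2β)) = 0.77283.
⟨V⟩ = 0.13308.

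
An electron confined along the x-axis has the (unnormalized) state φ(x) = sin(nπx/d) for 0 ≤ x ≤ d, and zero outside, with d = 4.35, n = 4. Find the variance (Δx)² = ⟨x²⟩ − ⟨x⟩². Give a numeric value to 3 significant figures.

Compute ⟨x⟩ and ⟨x²⟩ separately, then (Δx)² = ⟨x²⟩ − ⟨x⟩².
With sin²θ = (1 − cos2θ)/2 on 0 ≤ x ≤ d: ∫sin²(nπx/d) dx = d/2, ∫x·sin²(nπx/d) dx = d²/4, ∫x²·sin²(nπx/d) dx = d³·(1/6 − 1/(4n²π²)); higher powers xᵏ the same way, integrating xᵏ·cos(2nπx/d) by parts.
Normalization: ∫|φ|² dx = 2.1750.
⟨x⟩ = 2.1750 and ⟨x²⟩ = 6.2476.
(Δx)² = 6.2476 − (2.1750)² = 1.5170.

1.52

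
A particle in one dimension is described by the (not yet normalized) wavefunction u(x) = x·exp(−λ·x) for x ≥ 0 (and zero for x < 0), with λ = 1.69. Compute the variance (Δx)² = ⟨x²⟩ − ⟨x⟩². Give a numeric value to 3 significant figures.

Compute ⟨x⟩ and ⟨x²⟩ separately, then (Δx)² = ⟨x²⟩ − ⟨x⟩².
Every integrand reduces to terms xʲ·e^(−2λx) on [0, ∞); use ∫₀^∞ xʲ·e^(−2λx) dx = j!/(2λ)^(j+1).
Normalization: ∫|u|² dx = 0.051794.
⟨x⟩ = 0.88757 and ⟨x²⟩ = 1.0504.
(Δx)² = 1.0504 − (0.88757)² = 0.26260.

0.263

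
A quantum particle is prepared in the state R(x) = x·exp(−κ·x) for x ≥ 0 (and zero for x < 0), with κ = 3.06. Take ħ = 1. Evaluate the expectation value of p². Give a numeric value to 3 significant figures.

9.36

p² R = −ħ² d²R/dx²; ⟨p²⟩ = −ħ² ∫ R*·R'' dx / ∫|R|² dx.
Differentiate x·exp(−κ·x) with the product rule; every integrand then reduces to terms xʲ·e^(−2κx) on [0, ∞), with ∫₀^∞ xʲ·e^(−2κx) dx = j!/(2κ)^(j+1).
State is unnormalized: ∫|R|² dx = 0.0087252, and ∫R*·(−ħ² R'') dx = 0.081699, so ⟨p²⟩ = 0.081699 / 0.0087252.
⟨p²⟩ = 9.3636.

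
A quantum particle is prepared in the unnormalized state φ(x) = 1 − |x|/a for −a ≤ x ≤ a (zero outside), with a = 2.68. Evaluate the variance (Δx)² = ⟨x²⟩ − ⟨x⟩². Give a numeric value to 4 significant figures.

Compute ⟨x⟩ and ⟨x²⟩ separately, then (Δx)² = ⟨x²⟩ − ⟨x⟩².
φ is even, so ∫ over [−a, a] = 2∫₀ᵃ with φ = 1 − x/a there: ∫₀ᵃ (1 − x/a)² dx = a/3, ∫₀ᵃ x²(1 − x/a)² dx = a³/30, ∫₀ᵃ x⁴(1 − x/a)² dx = a⁵/105.
Normalization: ∫|φ|² dx = 1.7867.
⟨x⟩ = 0.0000 and ⟨x²⟩ = 0.71824.
(Δx)² = 0.71824 − (0.0000)² = 0.71824.

0.7182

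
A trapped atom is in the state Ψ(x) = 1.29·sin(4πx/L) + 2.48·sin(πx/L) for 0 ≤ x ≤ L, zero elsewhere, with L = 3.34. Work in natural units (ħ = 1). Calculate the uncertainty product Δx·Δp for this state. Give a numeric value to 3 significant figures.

1.33

Δx = √(⟨x²⟩−⟨x⟩²), Δp = √(⟨p²⟩−⟨p⟩²).
On 0 ≤ x ≤ L (j ≠ l): ∫sin²(jπx/L) dx = L/2, ∫sin(jπx/L)·sin(lπx/L) dx = 0; diagonal moments ∫x·sin²(jπx/L) dx = L²/4, ∫x²·sin²(jπx/L) dx = L³·(1/6 − 1/(4j²π²)); cross terms ∫x·sin(jπx/L)·sin(lπx/L) dx = 0 for j + l even and −4jlL²/(π²(j² − l²)²) for j + l odd, ∫x²·sin(jπx/L)·sin(lπx/L) dx = (−1)^(j+l)·4jlL³/(π²(j² − l²)²); higher powers the same way via product-to-sum and parts. d²/dx² sin(jπx/L) = −(jπ/L)²·sin(jπx/L); on 0 ≤ x ≤ L, ∫sin²(jπx/L) dx = L/2 and ∫sin(jπx/L)·sin(lπx/L) dx = 0 for j ≠ l, so only diagonal terms survive in ∫|Ψ|² and ∫Ψ·Ψ″; ∫Ψ·Ψ′ dx = [Ψ²/2] between the walls = 0.
Normalization: ∫|Ψ|² dx = 13.050.
⟨x⟩ = 1.6306, ⟨x²⟩ = 3.1346 ⇒ Δx = 0.68975.
⟨p⟩ = 0.0000, ⟨p²⟩ = 3.7107 ⇒ Δp = 1.9263.
Δx·Δp = 1.3287.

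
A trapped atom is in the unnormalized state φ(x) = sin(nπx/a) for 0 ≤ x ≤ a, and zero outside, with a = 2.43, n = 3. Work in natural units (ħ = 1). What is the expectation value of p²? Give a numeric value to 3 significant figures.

15.0

p² φ = −ħ² d²φ/dx²; ⟨p²⟩ = −ħ² ∫ φ*·φ'' dx / ∫|φ|² dx.
d/dx sin(nπx/a) = (nπ/a)·cos(nπx/a) and d²/dx² sin(nπx/a) = −(nπ/a)²·sin(nπx/a); on 0 ≤ x ≤ a, ∫sin²(nπx/a) dx = a/2 and ∫sin(nπx/a)·cos(nπx/a) dx = 0.
State is unnormalized: ∫|φ|² dx = 1.2150, and ∫φ*·(−ħ² φ'') dx = 18.277, so ⟨p²⟩ = 18.277 / 1.2150.
⟨p²⟩ = 15.043.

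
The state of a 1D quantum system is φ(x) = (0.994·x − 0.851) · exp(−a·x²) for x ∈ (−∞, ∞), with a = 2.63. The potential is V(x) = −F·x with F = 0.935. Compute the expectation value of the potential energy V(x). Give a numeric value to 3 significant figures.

0.184

⟨V⟩ = ∫ V(x)·|φ|² dx / ∫|φ|² dx.
Expand each integrand as polynomial × e^(−2ax²) and use ∫x^(2j)·e^(−2ax²) dx = (2j−1)!!/(4a)^j · √(π/(2a)), odd powers → 0; here √(π/(2a)) = 0.77283.
State is unnormalized: ∫|φ|² dx = 0.63227, and ∫φ*·V(x)·φ dx = 0.11620, so ⟨V⟩ = 0.11620 / 0.63227.
⟨V⟩ = 0.18379.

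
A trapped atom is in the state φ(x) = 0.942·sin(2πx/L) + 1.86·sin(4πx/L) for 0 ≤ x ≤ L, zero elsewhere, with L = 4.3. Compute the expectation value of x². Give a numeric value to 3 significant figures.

⟨x²⟩ = ∫ x²·|φ|² dx / ∫|φ|² dx (integrals over the domain).
On 0 ≤ x ≤ L (j ≠ l): ∫sin²(jπx/L) dx = L/2, ∫sin(jπx/L)·sin(lπx/L) dx = 0; diagonal moments ∫x·sin²(jπx/L) dx = L²/4, ∫x²·sin²(jπx/L) dx = L³·(1/6 − 1/(4j²π²)); cross terms ∫x·sin(jπx/L)·sin(lπx/L) dx = 0 for j + l even and −4jlL²/(π²(j² − l²)²) for j + l odd, ∫x²·sin(jπx/L)·sin(lπx/L) dx = (−1)^(j+l)·4jlL³/(π²(j² − l²)²); higher powers the same way via product-to-sum and parts.
State is unnormalized: ∫|φ|² dx = 9.3460, and ∫φ*·x²·φ dx = 62.993, so ⟨x²⟩ = 62.993 / 9.3460.
⟨x²⟩ = 6.7402.

6.74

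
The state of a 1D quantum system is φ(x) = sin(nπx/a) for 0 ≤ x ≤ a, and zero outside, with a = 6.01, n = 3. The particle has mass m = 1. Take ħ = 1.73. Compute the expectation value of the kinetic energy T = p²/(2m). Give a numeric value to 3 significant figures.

3.68

T = −(ħ²/2m) d²/dx², so ⟨T⟩ = −(ħ²/2m) ∫ φ*·φ'' dx / ∫|φ|² dx; with m = 1.
d/dx sin(nπx/a) = (nπ/a)·cos(nπx/a) and d²/dx² sin(nπx/a) = −(nπ/a)²·sin(nπx/a); on 0 ≤ x ≤ a, ∫sin²(nπx/a) dx = a/2 and ∫sin(nπx/a)·cos(nπx/a) dx = 0.
State is unnormalized: ∫|φ|² dx = 3.0050, and ∫φ*·(−ħ²/2m · φ'') dx = 11.059, so ⟨T⟩ = 11.059 / 3.0050.
⟨T⟩ = 3.6801.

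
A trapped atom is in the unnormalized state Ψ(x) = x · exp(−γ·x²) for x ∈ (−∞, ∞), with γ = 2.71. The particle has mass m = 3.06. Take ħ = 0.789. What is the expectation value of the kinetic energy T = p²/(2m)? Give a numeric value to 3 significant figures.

T = −(ħ²/2m) d²/dx², so ⟨T⟩ = −(ħ²/2m) ∫ Ψ*·Ψ'' dx / ∫|Ψ|² dx; with m = 3.06.
Expand each integrand as polynomial × e^(−2γx²) and use ∫x^(2j)·e^(−2γx²) dx = (2j−1)!!/(4γ)^j · √(π/(2γ)), odd powers → 0; here √(π/(2γ)) = 0.76133. Differentiate with the product rule, d/dx e^(−γx²) = −2γx·e^(−γx²).
State is unnormalized: ∫|Ψ|² dx = 0.070234, and ∫Ψ*·(−ħ²/2m · Ψ'') dx = 0.058082, so ⟨T⟩ = 0.058082 / 0.070234.
⟨T⟩ = 0.82698.

0.827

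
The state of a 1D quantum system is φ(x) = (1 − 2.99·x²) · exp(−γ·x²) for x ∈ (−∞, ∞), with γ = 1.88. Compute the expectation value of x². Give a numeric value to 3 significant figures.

0.193

⟨x²⟩ = ∫ x²·|φ|² dx / ∫|φ|² dx (integrals over the domain).
Expand each integrand as polynomial × e^(−2γx²) and use ∫x^(2j)·e^(−2γx²) dx = (2j−1)!!/(4γ)^j · √(π/(2γ)), odd powers → 0; here √(π/(2γ)) = 0.91407.
State is unnormalized: ∫|φ|² dx = 0.62071, and ∫φ*·x²·φ dx = 0.11982, so ⟨x²⟩ = 0.11982 / 0.62071.
⟨x²⟩ = 0.19303.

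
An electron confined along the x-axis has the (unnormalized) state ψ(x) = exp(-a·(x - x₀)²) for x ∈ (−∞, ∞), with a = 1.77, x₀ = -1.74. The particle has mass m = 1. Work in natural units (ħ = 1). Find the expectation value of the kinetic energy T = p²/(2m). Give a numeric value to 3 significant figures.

0.885

T = −(ħ²/2m) d²/dx², so ⟨T⟩ = −(ħ²/2m) ∫ ψ*·ψ'' dx / ∫|ψ|² dx; with m = 1.
Gaussian moments (u = x − x₀): ∫u^(2j)·e^(−2au²) du = (2j−1)!!/(4a)^j · √(π/(2a)), odd powers integrate to 0; here √(π/(2a)) = 0.94205. Derivatives: d/dx e^(−au²) = −2au·e^(−au²), d²/dx² e^(−au²) = (4a²u² − 2a)·e^(−au²).
State is unnormalized: ∫|ψ|² dx = 0.94205, and ∫ψ*·(−ħ²/2m · ψ'') dx = 0.83371, so ⟨T⟩ = 0.83371 / 0.94205.
⟨T⟩ = 0.88500.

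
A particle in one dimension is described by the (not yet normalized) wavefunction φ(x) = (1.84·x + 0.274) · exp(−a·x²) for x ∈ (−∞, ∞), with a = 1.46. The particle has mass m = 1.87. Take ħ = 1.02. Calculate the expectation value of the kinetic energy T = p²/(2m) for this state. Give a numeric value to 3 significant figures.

1.13

T = −(ħ²/2m) d²/dx², so ⟨T⟩ = −(ħ²/2m) ∫ φ*·φ'' dx / ∫|φ|² dx; with m = 1.87.
Expand each integrand as polynomial × e^(−2ax²) and use ∫x^(2j)·e^(−2ax²) dx = (2j−1)!!/(4a)^j · √(π/(2a)), odd powers → 0; here √(π/(2a)) = 1.0373. Differentiate with the product rule, d/dx e^(−ax²) = −2ax·e^(−ax²).
State is unnormalized: ∫|φ|² dx = 0.67919, and ∫φ*·(−ħ²/2m · φ'') dx = 0.76430, so ⟨T⟩ = 0.76430 / 0.67919.
⟨T⟩ = 1.1253.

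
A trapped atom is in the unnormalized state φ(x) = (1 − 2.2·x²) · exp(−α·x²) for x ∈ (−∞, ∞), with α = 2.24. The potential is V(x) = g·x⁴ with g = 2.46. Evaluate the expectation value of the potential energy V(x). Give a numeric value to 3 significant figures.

⟨V⟩ = ∫ V(x)·|φ|² dx / ∫|φ|² dx.
Expand each integrand as polynomial × e^(−2αx²) and use ∫x^(2j)·e^(−2αx²) dx = (2j−1)!!/(4α)^j · √(π/(2α)), odd powers → 0; here √(π/(2α)) = 0.83741.
State is unnormalized: ∫|φ|² dx = 0.57764, and ∫φ*·V(x)·φ dx = 0.050400, so ⟨V⟩ = 0.050400 / 0.57764.
⟨V⟩ = 0.087252.

0.0873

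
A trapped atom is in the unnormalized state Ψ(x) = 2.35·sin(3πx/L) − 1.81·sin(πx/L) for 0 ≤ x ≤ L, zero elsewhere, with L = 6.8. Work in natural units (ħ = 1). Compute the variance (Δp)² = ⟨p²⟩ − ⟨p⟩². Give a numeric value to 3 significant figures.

1.29

Compute ⟨p⟩ and ⟨p²⟩ separately; (Δp)² = ⟨p²⟩ − ⟨p⟩².
d²/dx² sin(jπx/L) = −(jπ/L)²·sin(jπx/L); on 0 ≤ x ≤ L, ∫sin²(jπx/L) dx = L/2 and ∫sin(jπx/L)·sin(lπx/L) dx = 0 for j ≠ l, so only diagonal terms survive in ∫|Ψ|² and ∫Ψ·Ψ″; ∫Ψ·Ψ′ dx = [Ψ²/2] between the walls = 0.
Normalization: ∫|Ψ|² dx = 29.915.
⟨p⟩ = 0.0000 and ⟨p²⟩ = 1.2852.
(Δp)² = 1.2852 − (0.0000)² = 1.2852.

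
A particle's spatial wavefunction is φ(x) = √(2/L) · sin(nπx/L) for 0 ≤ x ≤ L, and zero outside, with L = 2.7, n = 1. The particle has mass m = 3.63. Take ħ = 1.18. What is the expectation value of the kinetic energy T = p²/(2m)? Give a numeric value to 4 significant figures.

0.2597

T = −(ħ²/2m) d²/dx², so ⟨T⟩ = −(ħ²/2m) ∫ φ*·φ'' dx; with m = 3.63.
d/dx sin(nπx/L) = (nπ/L)·cos(nπx/L) and d²/dx² sin(nπx/L) = −(nπ/L)²·sin(nπx/L); on 0 ≤ x ≤ L, ∫sin²(nπx/L) dx = L/2 and ∫sin(nπx/L)·cos(nπx/L) dx = 0.
⟨T⟩ = 0.25966.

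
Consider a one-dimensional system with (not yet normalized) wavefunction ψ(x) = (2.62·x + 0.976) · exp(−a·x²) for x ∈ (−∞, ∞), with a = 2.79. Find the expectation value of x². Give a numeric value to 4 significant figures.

0.1599

⟨x²⟩ = ∫ x²·|ψ|² dx / ∫|ψ|² dx (integrals over the domain).
Expand each integrand as polynomial × e^(−2ax²) and use ∫x^(2j)·e^(−2ax²) dx = (2j−1)!!/(4a)^j · √(π/(2a)), odd powers → 0; here √(π/(2a)) = 0.75034.
State is unnormalized: ∫|ψ|² dx = 1.1763, and ∫ψ*·x²·ψ dx = 0.18811, so ⟨x²⟩ = 0.18811 / 1.1763.
⟨x²⟩ = 0.15992.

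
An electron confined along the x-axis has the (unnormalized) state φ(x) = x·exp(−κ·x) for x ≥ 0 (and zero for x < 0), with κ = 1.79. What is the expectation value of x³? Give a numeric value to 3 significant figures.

1.31

⟨x³⟩ = ∫ x³·|φ|² dx / ∫|φ|² dx (integrals over the domain).
Every integrand reduces to terms xʲ·e^(−2κx) on [0, ∞); use ∫₀^∞ xʲ·e^(−2κx) dx = j!/(2κ)^(j+1).
State is unnormalized: ∫|φ|² dx = 0.043589, and ∫φ*·x³·φ dx = 0.057001, so ⟨x³⟩ = 0.057001 / 0.043589.
⟨x³⟩ = 1.3077.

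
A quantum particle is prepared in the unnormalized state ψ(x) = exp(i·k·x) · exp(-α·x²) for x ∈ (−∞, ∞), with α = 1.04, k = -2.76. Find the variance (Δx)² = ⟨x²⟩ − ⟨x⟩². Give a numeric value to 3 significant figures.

Compute ⟨x⟩ and ⟨x²⟩ separately, then (Δx)² = ⟨x²⟩ − ⟨x⟩².
Gaussian moments: ∫x^(2j)·e^(−2αx²) dx = (2j−1)!!/(4α)^j · √(π/(2α)), odd powers integrate to 0; here √(π/(2α)) = 1.2290.
Normalization: ∫|ψ|² dx = 1.2290.
⟨x⟩ = 0.0000 and ⟨x²⟩ = 0.24038.
(Δx)² = 0.24038 − (0.0000)² = 0.24038.

0.240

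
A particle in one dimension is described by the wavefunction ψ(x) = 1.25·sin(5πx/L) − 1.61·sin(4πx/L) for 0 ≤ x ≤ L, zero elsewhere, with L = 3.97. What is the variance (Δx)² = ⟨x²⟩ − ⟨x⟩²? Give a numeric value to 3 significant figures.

0.678

Compute ⟨x⟩ and ⟨x²⟩ separately, then (Δx)² = ⟨x²⟩ − ⟨x⟩².
On 0 ≤ x ≤ L (j ≠ l): ∫sin²(jπx/L) dx = L/2, ∫sin(jπx/L)·sin(lπx/L) dx = 0; diagonal moments ∫x·sin²(jπx/L) dx = L²/4, ∫x²·sin²(jπx/L) dx = L³·(1/6 − 1/(4j²π²)); cross terms ∫x·sin(jπx/L)·sin(lπx/L) dx = 0 for j + l even and −4jlL²/(π²(j² − l²)²) for j + l odd, ∫x²·sin(jπx/L)·sin(lπx/L) dx = (−1)^(j+l)·4jlL³/(π²(j² − l²)²); higher powers the same way via product-to-sum and parts.
Normalization: ∫|ψ|² dx = 8.2469.
⟨x⟩ = 2.7548 and ⟨x²⟩ = 8.2665.
(Δx)² = 8.2665 − (2.7548)² = 0.67771.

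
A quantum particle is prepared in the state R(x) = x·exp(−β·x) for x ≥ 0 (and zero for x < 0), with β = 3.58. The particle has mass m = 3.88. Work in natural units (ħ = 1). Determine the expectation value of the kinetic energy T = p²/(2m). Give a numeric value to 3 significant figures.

1.65

T = −(ħ²/2m) d²/dx², so ⟨T⟩ = −(ħ²/2m) ∫ R*·R'' dx / ∫|R|² dx; with m = 3.88.
Differentiate x·exp(−β·x) with the product rule; every integrand then reduces to terms xʲ·e^(−2βx) on [0, ∞), with ∫₀^∞ xʲ·e^(−2βx) dx = j!/(2β)^(j+1).
State is unnormalized: ∫|R|² dx = 0.0054487, and ∫R*·(−ħ²/2m · R'') dx = 0.0089990, so ⟨T⟩ = 0.0089990 / 0.0054487.
⟨T⟩ = 1.6516.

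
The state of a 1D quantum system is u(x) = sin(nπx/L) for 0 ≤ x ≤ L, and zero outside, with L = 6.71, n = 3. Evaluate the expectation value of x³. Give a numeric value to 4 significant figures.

⟨x³⟩ = ∫ x³·|u|² dx / ∫|u|² dx (integrals over the domain).
With sin²θ = (1 − cos2θ)/2 on 0 ≤ x ≤ L: ∫sin²(nπx/L) dx = L/2, ∫x·sin²(nπx/L) dx = L²/4, ∫x²·sin²(nπx/L) dx = L³·(1/6 − 1/(4n²π²)); higher powers xᵏ the same way, integrating xᵏ·cos(2nπx/L) by parts.
State is unnormalized: ∫|u|² dx = 3.3550, and ∫u*·x³·u dx = 244.84, so ⟨x³⟩ = 244.84 / 3.3550.
⟨x³⟩ = 72.977.

72.98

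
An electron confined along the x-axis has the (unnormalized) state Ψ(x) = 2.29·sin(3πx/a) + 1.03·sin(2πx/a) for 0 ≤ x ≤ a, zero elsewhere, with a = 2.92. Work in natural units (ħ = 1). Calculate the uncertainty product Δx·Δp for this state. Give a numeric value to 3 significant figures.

Δx = √(⟨x²⟩−⟨x⟩²), Δp = √(⟨p²⟩−⟨p⟩²).
On 0 ≤ x ≤ a (j ≠ l): ∫sin²(jπx/a) dx = a/2, ∫sin(jπx/a)·sin(lπx/a) dx = 0; diagonal moments ∫x·sin²(jπx/a) dx = a²/4, ∫x²·sin²(jπx/a) dx = a³·(1/6 − 1/(4j²π²)); cross terms ∫x·sin(jπx/a)·sin(lπx/a) dx = 0 for j + l even and −4jla²/(π²(j² − l²)²) for j + l odd, ∫x²·sin(jπx/a)·sin(lπx/a) dx = (−1)^(j+l)·4jla³/(π²(j² − l²)²); higher powers the same way via product-to-sum and parts. d²/dx² sin(jπx/a) = −(jπ/a)²·sin(jπx/a); on 0 ≤ x ≤ a, ∫sin²(jπx/a) dx = a/2 and ∫sin(jπx/a)·sin(lπx/a) dx = 0 for j ≠ l, so only diagonal terms survive in ∫|Ψ|² and ∫Ψ·Ψ″; ∫Ψ·Ψ′ dx = [Ψ²/2] between the walls = 0.
Normalization: ∫|Ψ|² dx = 9.2053.
⟨x⟩ = 1.0350, ⟨x²⟩ = 1.5430 ⇒ Δx = 0.68688.
⟨p⟩ = 0.0000, ⟨p²⟩ = 9.4440 ⇒ Δp = 3.0731.
Δx·Δp = 2.1109.

2.11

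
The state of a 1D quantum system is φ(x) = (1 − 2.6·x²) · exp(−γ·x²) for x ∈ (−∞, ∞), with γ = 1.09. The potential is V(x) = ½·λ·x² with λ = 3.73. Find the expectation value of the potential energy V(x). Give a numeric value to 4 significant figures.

⟨V⟩ = ∫ V(x)·|φ|² dx / ∫|φ|² dx.
Expand each integrand as polynomial × e^(−2γx²) and use ∫x^(2j)·e^(−2γx²) dx = (2j−1)!!/(4γ)^j · √(π/(2γ)), odd powers → 0; here √(π/(2γ)) = 1.2005.
State is unnormalized: ∫|φ|² dx = 1.0494, and ∫φ*·V(x)·φ dx = 1.4153, so ⟨V⟩ = 1.4153 / 1.0494.
⟨V⟩ = 1.3487.

1.349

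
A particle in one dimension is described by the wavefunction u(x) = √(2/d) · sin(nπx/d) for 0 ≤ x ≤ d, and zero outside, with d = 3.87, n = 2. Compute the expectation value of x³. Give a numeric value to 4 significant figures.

⟨x³⟩ = ∫ x³·|u|² dx (integrals over the domain).
With sin²θ = (1 − cos2θ)/2 on 0 ≤ x ≤ d: ∫sin²(nπx/d) dx = d/2, ∫x·sin²(nπx/d) dx = d²/4, ∫x²·sin²(nπx/d) dx = d³·(1/6 − 1/(4n²π²)); higher powers xᵏ the same way, integrating xᵏ·cos(2nπx/d) by parts.
⟨x³⟩ = 13.389.

13.39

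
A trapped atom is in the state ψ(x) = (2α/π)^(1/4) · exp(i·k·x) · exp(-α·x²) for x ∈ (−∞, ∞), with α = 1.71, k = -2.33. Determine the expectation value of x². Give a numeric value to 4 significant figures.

⟨x²⟩ = ∫ x²·|ψ|² dx (integrals over the domain).
Gaussian moments: ∫x^(2j)·e^(−2αx²) dx = (2j−1)!!/(4α)^j · √(π/(2α)), odd powers integrate to 0; here √(π/(2α)) = 0.95843.
⟨x²⟩ = 0.14620.

0.1462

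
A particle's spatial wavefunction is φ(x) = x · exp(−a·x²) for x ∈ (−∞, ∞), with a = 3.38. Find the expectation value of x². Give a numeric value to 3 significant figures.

⟨x²⟩ = ∫ x²·|φ|² dx / ∫|φ|² dx (integrals over the domain).
Expand each integrand as polynomial × e^(−2ax²) and use ∫x^(2j)·e^(−2ax²) dx = (2j−1)!!/(4a)^j · √(π/(2a)), odd powers → 0; here √(π/(2a)) = 0.68171.
State is unnormalized: ∫|φ|² dx = 0.050423, and ∫φ*·x²·φ dx = 0.011188, so ⟨x²⟩ = 0.011188 / 0.050423.
⟨x²⟩ = 0.22189.

0.222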